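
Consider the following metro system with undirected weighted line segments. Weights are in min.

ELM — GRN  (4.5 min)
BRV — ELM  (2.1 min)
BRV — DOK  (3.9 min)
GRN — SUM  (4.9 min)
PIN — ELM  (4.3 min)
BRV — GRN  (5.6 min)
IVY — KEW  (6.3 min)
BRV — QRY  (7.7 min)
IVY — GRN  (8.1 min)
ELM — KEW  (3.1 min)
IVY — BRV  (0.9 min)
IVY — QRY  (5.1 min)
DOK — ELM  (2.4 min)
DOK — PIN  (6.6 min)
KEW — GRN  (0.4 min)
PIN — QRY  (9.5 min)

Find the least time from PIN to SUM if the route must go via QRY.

Best PIN to QRY: PIN → QRY costing 9.5
Shortest QRY→SUM: QRY → IVY → BRV → GRN → SUM = 16.5
Total via QRY: 9.5 + 16.5 = 26 min.

26 min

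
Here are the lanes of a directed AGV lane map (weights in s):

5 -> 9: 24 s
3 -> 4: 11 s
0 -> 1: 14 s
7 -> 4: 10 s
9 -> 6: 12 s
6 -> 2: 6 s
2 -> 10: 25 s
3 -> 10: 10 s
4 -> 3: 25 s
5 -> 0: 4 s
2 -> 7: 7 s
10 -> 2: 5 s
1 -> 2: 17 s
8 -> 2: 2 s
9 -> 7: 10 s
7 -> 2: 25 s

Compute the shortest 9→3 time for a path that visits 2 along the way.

60 s

Best 9 to 2: 9–6–2 costing 18
Best 2 to 3: 2–7–4–3 costing 42
Total via 2: 18 + 42 = 60 s.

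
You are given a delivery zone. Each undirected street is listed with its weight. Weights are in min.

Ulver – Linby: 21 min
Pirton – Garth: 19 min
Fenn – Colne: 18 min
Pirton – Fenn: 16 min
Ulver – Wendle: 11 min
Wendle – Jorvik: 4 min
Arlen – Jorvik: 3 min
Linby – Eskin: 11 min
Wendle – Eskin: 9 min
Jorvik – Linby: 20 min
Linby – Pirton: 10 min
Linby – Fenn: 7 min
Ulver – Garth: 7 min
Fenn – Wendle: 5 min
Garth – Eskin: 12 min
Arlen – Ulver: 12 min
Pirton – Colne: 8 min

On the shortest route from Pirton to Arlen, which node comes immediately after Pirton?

Candidate routes:
Pirton - Linby - Fenn - Wendle - Jorvik - Arlen: 10+7+5+4+3 = 29
Pirton - Fenn - Wendle - Jorvik - Arlen: 16+5+4+3 = 28
Cheapest is Pirton - Fenn - Wendle - Jorvik - Arlen at 28 min.
So from Pirton the first move is to Fenn.

Fenn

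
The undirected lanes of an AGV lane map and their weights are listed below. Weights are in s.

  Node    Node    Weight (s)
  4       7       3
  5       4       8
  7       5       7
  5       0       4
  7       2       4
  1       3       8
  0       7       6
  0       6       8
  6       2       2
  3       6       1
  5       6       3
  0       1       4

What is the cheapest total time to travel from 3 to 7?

Shortest distances from 3:
3: 0
6: 1  (via 3)
2: 3  (via 6)
5: 4  (via 6)
7: 7  (via 2)
Shortest route: 3–6–2–7 = 7 s.

7 s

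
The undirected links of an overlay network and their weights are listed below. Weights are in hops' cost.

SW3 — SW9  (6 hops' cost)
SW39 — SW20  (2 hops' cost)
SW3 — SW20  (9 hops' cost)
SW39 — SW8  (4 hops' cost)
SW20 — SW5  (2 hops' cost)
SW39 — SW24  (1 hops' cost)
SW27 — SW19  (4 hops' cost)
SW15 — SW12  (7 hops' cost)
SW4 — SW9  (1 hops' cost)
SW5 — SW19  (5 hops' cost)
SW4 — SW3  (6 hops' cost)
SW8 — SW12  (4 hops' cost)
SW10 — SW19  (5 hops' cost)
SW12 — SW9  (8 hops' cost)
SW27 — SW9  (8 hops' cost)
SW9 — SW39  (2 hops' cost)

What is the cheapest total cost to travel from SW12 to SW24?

Shortest distances from SW12:
SW12: 0
SW8: 4  (via SW12)
SW15: 7  (via SW12)
SW39: 8  (via SW8)
SW9: 8  (via SW12)
SW24: 9  (via SW39)
Shortest route: SW12 → SW8 → SW39 → SW24 = 9 hops' cost.

9 hops' cost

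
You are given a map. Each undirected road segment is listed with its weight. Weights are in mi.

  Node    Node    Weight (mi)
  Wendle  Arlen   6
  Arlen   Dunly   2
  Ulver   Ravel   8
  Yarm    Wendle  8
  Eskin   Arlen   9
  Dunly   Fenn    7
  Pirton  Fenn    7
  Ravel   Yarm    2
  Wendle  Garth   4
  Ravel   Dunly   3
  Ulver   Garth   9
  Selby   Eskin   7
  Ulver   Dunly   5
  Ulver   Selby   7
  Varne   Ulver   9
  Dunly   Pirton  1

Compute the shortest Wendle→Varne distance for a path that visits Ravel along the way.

Shortest Wendle→Ravel: Wendle → Yarm → Ravel = 10
Best Ravel to Varne: Ravel → Ulver → Varne costing 17
Total via Ravel: 10 + 17 = 27 mi.

27 mi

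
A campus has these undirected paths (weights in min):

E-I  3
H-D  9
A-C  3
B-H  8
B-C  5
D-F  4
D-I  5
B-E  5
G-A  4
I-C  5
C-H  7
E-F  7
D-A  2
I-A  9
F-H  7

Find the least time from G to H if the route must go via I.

23 min

Shortest G→I: G → A → D → I = 11
Shortest I→H: I → C → H = 12
Total via I: 11 + 12 = 23 min.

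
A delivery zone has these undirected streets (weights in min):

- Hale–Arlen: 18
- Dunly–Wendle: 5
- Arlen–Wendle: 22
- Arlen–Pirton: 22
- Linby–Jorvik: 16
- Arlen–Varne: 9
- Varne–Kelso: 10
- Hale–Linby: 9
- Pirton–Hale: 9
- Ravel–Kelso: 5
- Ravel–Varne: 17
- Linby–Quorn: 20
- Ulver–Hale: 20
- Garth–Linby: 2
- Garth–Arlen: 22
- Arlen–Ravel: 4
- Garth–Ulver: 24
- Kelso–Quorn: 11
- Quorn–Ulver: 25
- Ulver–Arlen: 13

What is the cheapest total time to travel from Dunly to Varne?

36 min

Settle nodes by increasing distance from Dunly:
Dunly: 0
Wendle: 5  (via Dunly)
Arlen: 27  (via Wendle)
Ravel: 31  (via Arlen)
Kelso: 36  (via Ravel)
Varne: 36  (via Arlen)
Shortest route: Dunly → Wendle → Arlen → Varne = 36 min.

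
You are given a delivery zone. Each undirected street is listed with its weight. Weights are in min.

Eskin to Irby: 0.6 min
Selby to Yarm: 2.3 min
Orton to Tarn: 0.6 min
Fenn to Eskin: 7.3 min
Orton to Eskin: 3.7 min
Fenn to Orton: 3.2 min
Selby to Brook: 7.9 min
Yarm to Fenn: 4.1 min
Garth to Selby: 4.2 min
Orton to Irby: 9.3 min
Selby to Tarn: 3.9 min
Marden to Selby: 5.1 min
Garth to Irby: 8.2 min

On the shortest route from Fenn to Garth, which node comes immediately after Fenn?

Candidate routes:
Fenn–Orton–Tarn–Selby–Garth: 3.2+0.6+3.9+4.2 = 11.9
Fenn–Yarm–Selby–Garth: 4.1+2.3+4.2 = 10.6
Cheapest is Fenn–Yarm–Selby–Garth at 10.6 min.
So from Fenn the first move is to Yarm.

Yarm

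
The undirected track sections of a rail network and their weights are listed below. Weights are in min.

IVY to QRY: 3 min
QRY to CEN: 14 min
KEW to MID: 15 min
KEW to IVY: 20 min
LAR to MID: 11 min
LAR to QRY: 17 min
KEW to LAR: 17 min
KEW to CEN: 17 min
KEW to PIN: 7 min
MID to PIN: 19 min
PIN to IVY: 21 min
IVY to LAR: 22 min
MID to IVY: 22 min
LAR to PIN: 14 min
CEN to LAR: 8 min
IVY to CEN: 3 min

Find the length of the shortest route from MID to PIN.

Shortest distances from MID:
MID: 0
LAR: 11  (via MID)
KEW: 15  (via MID)
CEN: 19  (via LAR)
PIN: 19  (via MID)
Shortest route: MID → PIN = 19 min.

19 min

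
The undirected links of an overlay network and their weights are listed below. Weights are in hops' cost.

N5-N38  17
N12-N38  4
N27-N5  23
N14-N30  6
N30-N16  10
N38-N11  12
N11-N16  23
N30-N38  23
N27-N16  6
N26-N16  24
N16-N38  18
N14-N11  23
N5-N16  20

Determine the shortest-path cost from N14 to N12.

33 hops' cost

Shortest distances from N14:
N14: 0
N30: 6  (via N14)
N16: 16  (via N30)
N27: 22  (via N16)
N11: 23  (via N14)
N38: 29  (via N30)
N12: 33  (via N38)
Shortest route: N14–N30–N38–N12 = 33 hops' cost.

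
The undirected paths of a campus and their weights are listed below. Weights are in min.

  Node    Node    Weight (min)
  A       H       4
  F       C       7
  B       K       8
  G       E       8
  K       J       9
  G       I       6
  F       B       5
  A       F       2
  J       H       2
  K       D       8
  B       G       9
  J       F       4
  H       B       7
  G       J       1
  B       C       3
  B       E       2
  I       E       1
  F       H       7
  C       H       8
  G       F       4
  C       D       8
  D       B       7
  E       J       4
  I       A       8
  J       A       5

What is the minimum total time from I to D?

10 min

Candidate routes:
I → E → B → K → D: 1+2+8+8 = 19
I → G → J → E → B → D: 6+1+4+2+7 = 20
I → E → B → C → D: 1+2+3+8 = 14
I → E → B → D: 1+2+7 = 10
Cheapest is I → E → B → D at 10 min.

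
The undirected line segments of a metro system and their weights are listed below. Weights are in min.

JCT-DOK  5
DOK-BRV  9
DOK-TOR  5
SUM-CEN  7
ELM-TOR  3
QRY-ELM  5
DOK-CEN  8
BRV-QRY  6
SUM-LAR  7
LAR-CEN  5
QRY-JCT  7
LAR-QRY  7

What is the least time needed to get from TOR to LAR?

15 min

Candidate routes:
TOR - DOK - JCT - QRY - LAR: 5+5+7+7 = 24
TOR - ELM - QRY - LAR: 3+5+7 = 15
TOR - DOK - CEN - LAR: 5+8+5 = 18
Cheapest is TOR - ELM - QRY - LAR at 15 min.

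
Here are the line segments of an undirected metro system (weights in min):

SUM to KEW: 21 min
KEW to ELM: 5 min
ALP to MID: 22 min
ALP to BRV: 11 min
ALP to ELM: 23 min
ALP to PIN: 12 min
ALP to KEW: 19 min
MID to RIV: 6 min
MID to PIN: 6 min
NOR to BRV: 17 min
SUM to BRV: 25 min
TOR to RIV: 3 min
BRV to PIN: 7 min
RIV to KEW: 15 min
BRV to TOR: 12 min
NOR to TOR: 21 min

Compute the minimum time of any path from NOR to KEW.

Enumerating some paths:
NOR - BRV - ALP - KEW: 17+11+19 = 47
NOR - BRV - TOR - RIV - KEW: 17+12+3+15 = 47
NOR - TOR - RIV - KEW: 21+3+15 = 39
Cheapest is NOR - TOR - RIV - KEW at 39 min.

39 min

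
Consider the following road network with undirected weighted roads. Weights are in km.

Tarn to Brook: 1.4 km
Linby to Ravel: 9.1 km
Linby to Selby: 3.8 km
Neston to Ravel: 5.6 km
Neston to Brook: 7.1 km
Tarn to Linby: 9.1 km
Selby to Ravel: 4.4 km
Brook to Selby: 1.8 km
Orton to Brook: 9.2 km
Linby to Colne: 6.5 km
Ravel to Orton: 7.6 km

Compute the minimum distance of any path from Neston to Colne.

Compare a few routes:
Neston → Ravel → Linby → Colne: 5.6+9.1+6.5 = 21.2
Neston → Ravel → Selby → Linby → Colne: 5.6+4.4+3.8+6.5 = 20.3
Neston → Brook → Selby → Linby → Colne: 7.1+1.8+3.8+6.5 = 19.2
Cheapest is Neston → Brook → Selby → Linby → Colne at 19.2 km.

19.2 km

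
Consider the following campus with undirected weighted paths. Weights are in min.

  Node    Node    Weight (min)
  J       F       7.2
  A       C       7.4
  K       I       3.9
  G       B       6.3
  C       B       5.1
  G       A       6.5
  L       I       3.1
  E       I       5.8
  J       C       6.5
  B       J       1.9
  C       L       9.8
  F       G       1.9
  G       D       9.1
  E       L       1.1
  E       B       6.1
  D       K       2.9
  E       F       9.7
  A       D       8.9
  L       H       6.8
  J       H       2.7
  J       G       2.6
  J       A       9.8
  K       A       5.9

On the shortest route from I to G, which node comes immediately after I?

L

Compare a few routes:
I → L → H → J → G: 3.1+6.8+2.7+2.6 = 15.2
I → L → E → B → J → G: 3.1+1.1+6.1+1.9+2.6 = 14.8
I → K → D → G: 3.9+2.9+9.1 = 15.9
I → L → E → F → G: 3.1+1.1+9.7+1.9 = 15.8
Cheapest is I → L → E → B → J → G at 14.8 min.
So from I the first move is to L.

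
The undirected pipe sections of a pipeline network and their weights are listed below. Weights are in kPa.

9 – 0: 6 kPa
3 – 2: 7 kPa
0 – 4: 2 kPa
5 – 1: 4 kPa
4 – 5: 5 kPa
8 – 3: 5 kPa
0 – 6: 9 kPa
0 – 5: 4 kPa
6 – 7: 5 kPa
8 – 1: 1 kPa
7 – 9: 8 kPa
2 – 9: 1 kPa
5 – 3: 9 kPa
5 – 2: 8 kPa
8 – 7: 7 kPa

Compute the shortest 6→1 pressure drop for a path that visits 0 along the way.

Best 6 to 0: 6 → 0 costing 9
Best 0 to 1: 0 → 5 → 1 costing 8
Total via 0: 9 + 8 = 17 kPa.

17 kPa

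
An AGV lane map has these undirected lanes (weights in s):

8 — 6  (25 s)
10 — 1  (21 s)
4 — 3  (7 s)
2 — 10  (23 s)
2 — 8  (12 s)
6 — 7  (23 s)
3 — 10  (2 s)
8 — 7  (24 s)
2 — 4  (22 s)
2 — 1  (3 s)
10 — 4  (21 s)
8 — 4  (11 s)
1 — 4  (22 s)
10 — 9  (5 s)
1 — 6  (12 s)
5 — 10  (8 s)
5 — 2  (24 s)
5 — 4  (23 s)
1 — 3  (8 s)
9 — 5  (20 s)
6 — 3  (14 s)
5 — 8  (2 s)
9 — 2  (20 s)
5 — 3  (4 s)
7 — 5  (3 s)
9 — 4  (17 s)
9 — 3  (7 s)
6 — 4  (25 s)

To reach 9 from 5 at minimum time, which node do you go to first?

Enumerating some paths:
5–3–9: 4+7 = 11
5–10–9: 8+5 = 13
5–10–3–9: 8+2+7 = 17
The minimum is 11 s via 5–3–9.
So from 5 the first move is to 3.

3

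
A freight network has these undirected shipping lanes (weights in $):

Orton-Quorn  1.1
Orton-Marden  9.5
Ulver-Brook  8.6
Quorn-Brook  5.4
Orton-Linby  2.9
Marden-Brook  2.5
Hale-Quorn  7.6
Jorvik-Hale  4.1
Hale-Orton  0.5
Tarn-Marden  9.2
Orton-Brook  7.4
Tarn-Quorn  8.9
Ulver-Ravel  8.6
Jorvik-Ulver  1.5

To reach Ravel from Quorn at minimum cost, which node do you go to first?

Enumerating some paths:
Quorn–Hale–Jorvik–Ulver–Ravel: 7.6+4.1+1.5+8.6 = 21.8
Quorn–Brook–Ulver–Ravel: 5.4+8.6+8.6 = 22.6
Quorn–Orton–Brook–Ulver–Ravel: 1.1+7.4+8.6+8.6 = 25.7
Quorn–Orton–Hale–Jorvik–Ulver–Ravel: 1.1+0.5+4.1+1.5+8.6 = 15.8
Cheapest is Quorn–Orton–Hale–Jorvik–Ulver–Ravel at $15.8.
So from Quorn the first move is to Orton.

Orton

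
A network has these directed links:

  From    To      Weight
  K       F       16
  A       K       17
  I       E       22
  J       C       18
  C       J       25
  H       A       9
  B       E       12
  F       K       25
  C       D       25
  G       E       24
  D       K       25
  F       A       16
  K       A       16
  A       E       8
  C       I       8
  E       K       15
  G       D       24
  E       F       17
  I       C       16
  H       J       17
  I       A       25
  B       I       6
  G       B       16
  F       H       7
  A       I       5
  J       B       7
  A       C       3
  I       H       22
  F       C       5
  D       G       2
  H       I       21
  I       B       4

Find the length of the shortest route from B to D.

Shortest distances from B:
B: 0
I: 6  (via B)
E: 12  (via B)
C: 22  (via I)
K: 27  (via E)
H: 28  (via I)
F: 29  (via E)
A: 31  (via I)
J: 45  (via H)
D: 47  (via C)
Shortest route: B–I–C–D = 47.

47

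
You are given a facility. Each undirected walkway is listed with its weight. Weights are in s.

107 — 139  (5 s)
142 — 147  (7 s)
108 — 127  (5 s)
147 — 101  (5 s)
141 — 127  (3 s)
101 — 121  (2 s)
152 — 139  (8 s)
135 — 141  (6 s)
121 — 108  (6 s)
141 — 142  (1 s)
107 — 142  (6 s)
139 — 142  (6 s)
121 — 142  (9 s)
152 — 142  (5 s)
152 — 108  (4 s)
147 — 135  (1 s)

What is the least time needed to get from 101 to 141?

Enumerating some paths:
101–147–135–141: 5+1+6 = 12
101–121–108–127–141: 2+6+5+3 = 16
101–147–142–141: 5+7+1 = 13
Cheapest is 101–147–135–141 at 12 s.

12 s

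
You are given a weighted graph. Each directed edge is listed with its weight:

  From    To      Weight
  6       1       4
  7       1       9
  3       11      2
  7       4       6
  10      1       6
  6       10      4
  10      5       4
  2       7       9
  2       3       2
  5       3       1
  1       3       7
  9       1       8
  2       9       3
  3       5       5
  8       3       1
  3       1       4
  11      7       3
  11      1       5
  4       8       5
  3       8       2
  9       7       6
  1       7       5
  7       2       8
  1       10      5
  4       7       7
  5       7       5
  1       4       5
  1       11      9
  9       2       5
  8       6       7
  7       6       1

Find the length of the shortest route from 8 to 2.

Shortest distances from 8:
8: 0
3: 1  (via 8)
11: 3  (via 3)
1: 5  (via 3)
5: 6  (via 3)
7: 6  (via 11)
6: 7  (via 8)
4: 10  (via 1)
10: 10  (via 1)
2: 14  (via 7)
Shortest route: 8 → 3 → 11 → 7 → 2 = 14.

14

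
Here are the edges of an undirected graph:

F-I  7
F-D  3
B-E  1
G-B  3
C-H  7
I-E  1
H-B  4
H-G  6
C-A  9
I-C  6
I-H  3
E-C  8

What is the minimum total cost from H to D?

Enumerating some paths:
H - G - B - E - I - F - D: 6+3+1+1+7+3 = 21
H - I - F - D: 3+7+3 = 13
H - B - E - I - F - D: 4+1+1+7+3 = 16
Cheapest is H - I - F - D at 13.

13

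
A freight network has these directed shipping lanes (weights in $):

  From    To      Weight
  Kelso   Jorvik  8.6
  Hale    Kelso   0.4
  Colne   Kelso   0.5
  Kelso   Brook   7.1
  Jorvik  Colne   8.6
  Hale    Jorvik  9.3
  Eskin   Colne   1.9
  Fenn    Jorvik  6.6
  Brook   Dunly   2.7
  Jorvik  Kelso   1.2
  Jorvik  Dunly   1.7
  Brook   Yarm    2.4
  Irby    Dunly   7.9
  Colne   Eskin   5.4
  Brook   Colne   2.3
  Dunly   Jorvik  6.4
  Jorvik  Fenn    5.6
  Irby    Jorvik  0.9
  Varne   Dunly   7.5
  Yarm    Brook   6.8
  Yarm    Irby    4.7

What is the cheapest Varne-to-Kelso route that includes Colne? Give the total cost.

Best Varne to Colne: Varne–Dunly–Jorvik–Colne costing 22.5
Shortest Colne→Kelso: Colne–Kelso = 0.5
Total via Colne: 22.5 + 0.5 = $23.

$23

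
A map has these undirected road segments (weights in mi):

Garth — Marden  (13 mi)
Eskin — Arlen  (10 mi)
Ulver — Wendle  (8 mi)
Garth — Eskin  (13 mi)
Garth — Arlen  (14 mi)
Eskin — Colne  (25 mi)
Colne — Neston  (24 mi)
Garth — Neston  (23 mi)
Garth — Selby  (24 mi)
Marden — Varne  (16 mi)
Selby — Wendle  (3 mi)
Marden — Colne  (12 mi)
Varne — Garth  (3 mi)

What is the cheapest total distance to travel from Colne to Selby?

49 mi

Candidate routes:
Colne - Marden - Garth - Selby: 12+13+24 = 49
Colne - Neston - Garth - Selby: 24+23+24 = 71
Colne - Marden - Varne - Garth - Selby: 12+16+3+24 = 55
Colne - Eskin - Garth - Selby: 25+13+24 = 62
The minimum is 49 mi via Colne - Marden - Garth - Selby.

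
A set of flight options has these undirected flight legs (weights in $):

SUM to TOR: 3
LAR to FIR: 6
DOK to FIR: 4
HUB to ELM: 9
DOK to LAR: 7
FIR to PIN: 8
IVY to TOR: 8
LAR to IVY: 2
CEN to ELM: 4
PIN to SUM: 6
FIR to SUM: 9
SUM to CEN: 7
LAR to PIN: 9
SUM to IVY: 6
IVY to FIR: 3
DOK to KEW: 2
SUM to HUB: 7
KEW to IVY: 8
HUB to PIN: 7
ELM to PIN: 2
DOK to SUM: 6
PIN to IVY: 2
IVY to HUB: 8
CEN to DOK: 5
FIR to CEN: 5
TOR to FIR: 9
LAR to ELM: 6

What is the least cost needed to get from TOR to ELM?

$11

Compare a few routes:
TOR–SUM–PIN–ELM: 3+6+2 = 11
TOR–IVY–PIN–ELM: 8+2+2 = 12
Cheapest is TOR–SUM–PIN–ELM at $11.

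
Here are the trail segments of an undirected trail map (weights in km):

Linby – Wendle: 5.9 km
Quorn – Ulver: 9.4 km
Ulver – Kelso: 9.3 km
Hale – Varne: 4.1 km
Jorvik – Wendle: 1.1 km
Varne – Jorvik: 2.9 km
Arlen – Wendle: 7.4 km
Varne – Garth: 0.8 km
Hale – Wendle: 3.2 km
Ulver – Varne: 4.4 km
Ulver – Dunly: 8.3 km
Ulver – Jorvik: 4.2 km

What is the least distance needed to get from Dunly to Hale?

16.8 km

Enumerating some paths:
Dunly–Ulver–Varne–Jorvik–Wendle–Hale: 8.3+4.4+2.9+1.1+3.2 = 19.9
Dunly–Ulver–Varne–Hale: 8.3+4.4+4.1 = 16.8
Dunly–Ulver–Jorvik–Varne–Hale: 8.3+4.2+2.9+4.1 = 19.5
The minimum is 16.8 km via Dunly–Ulver–Varne–Hale.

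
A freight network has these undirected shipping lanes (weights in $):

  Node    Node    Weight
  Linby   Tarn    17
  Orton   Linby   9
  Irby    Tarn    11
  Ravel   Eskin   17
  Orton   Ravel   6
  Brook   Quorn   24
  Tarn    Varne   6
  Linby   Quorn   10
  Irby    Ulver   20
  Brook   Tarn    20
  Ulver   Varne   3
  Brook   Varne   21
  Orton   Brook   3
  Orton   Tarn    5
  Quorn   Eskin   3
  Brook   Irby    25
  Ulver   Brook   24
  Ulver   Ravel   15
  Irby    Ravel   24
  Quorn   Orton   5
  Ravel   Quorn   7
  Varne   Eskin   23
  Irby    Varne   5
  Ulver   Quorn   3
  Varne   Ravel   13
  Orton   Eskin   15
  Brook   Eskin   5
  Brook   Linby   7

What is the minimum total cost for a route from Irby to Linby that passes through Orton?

Shortest Irby→Orton: Irby–Varne–Ulver–Quorn–Orton = 16
Shortest Orton→Linby: Orton–Linby = 9
Total via Orton: 16 + 9 = $25.

$25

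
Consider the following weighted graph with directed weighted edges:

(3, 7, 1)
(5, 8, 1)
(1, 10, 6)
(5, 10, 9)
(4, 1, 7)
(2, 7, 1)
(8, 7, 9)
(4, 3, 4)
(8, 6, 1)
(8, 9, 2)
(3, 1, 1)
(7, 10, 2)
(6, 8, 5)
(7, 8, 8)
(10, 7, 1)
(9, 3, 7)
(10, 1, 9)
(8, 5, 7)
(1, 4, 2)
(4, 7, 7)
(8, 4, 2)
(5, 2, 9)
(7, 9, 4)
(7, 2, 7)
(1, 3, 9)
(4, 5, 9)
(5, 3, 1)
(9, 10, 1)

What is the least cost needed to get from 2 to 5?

Candidate routes:
2–7–8–4–5: 1+8+2+9 = 20
2–7–10–1–4–5: 1+2+9+2+9 = 23
2–7–9–3–1–4–5: 1+4+7+1+2+9 = 24
2–7–8–5: 1+8+7 = 16
Cheapest is 2–7–8–5 at 16.

16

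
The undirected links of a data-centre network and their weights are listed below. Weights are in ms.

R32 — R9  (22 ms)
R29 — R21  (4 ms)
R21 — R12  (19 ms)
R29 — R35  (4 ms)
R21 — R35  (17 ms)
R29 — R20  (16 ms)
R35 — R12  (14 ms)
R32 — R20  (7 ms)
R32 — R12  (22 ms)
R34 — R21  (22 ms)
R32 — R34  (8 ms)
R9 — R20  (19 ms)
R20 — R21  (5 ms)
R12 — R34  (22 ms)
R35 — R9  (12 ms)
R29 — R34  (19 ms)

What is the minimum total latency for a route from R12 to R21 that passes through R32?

Shortest R12→R32: R12–R32 = 22
Shortest R32→R21: R32–R20–R21 = 12
Total via R32: 22 + 12 = 34 ms.

34 ms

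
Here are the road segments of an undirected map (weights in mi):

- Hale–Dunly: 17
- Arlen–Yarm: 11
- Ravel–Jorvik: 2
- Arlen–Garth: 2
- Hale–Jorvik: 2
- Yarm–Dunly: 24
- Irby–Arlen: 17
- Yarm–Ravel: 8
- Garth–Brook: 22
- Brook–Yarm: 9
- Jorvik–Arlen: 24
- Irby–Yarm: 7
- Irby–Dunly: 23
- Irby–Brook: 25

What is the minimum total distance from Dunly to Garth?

Shortest distances from Dunly:
Dunly: 0
Hale: 17  (via Dunly)
Jorvik: 19  (via Hale)
Ravel: 21  (via Jorvik)
Irby: 23  (via Dunly)
Yarm: 24  (via Dunly)
Brook: 33  (via Yarm)
Arlen: 35  (via Yarm)
Garth: 37  (via Arlen)
Shortest route: Dunly–Yarm–Arlen–Garth = 37 mi.

37 mi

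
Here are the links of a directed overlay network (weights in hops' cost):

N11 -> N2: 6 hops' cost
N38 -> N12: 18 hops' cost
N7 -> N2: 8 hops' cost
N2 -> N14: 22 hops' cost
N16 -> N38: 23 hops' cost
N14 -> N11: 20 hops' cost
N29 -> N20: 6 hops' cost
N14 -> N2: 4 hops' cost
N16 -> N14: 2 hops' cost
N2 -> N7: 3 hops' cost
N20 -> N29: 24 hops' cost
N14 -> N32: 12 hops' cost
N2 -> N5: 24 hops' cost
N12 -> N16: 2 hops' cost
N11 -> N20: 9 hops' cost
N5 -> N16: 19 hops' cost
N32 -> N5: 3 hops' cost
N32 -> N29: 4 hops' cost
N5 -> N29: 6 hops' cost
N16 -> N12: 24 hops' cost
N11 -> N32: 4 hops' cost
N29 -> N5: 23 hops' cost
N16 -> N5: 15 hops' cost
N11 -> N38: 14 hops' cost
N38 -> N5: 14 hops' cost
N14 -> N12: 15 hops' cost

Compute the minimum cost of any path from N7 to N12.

45 hops' cost

Running Dijkstra from N7:
N7: 0
N2: 8  (via N7)
N14: 30  (via N2)
N5: 32  (via N2)
N29: 38  (via N5)
N32: 42  (via N14)
N20: 44  (via N29)
N12: 45  (via N14)
Shortest route: N7–N2–N14–N12 = 45 hops' cost.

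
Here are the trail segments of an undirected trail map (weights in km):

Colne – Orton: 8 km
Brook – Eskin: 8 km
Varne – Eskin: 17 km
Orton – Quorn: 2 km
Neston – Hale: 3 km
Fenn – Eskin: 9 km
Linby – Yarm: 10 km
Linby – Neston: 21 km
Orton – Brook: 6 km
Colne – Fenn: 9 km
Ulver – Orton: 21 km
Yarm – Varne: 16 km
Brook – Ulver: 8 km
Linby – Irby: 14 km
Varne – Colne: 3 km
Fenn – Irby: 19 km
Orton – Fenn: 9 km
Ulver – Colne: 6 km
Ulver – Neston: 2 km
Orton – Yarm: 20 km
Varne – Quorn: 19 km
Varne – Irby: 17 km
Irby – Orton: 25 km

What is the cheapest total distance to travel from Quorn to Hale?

21 km

Enumerating some paths:
Quorn - Orton - Brook - Ulver - Neston - Hale: 2+6+8+2+3 = 21
Quorn - Orton - Ulver - Neston - Hale: 2+21+2+3 = 28
Quorn - Orton - Fenn - Colne - Ulver - Neston - Hale: 2+9+9+6+2+3 = 31
Quorn - Varne - Colne - Ulver - Neston - Hale: 19+3+6+2+3 = 33
Cheapest is Quorn - Orton - Brook - Ulver - Neston - Hale at 21 km.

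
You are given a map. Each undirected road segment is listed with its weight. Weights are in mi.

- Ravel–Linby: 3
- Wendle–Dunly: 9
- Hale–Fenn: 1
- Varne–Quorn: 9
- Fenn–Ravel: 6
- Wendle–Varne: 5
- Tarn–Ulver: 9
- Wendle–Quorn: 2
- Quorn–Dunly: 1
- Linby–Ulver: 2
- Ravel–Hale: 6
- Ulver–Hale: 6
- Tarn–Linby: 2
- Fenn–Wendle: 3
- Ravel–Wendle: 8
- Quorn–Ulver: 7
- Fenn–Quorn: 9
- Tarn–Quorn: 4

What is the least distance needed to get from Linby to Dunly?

Shortest distances from Linby:
Linby: 0
Tarn: 2  (via Linby)
Ulver: 2  (via Linby)
Ravel: 3  (via Linby)
Quorn: 6  (via Tarn)
Dunly: 7  (via Quorn)
Shortest route: Linby–Tarn–Quorn–Dunly = 7 mi.

7 mi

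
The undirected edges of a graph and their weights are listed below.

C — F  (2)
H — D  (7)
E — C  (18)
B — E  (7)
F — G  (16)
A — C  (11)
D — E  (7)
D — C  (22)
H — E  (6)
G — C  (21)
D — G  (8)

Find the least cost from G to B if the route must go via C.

43

Shortest G→C: G–F–C = 18
Best C to B: C–E–B costing 25
Total via C: 18 + 25 = 43.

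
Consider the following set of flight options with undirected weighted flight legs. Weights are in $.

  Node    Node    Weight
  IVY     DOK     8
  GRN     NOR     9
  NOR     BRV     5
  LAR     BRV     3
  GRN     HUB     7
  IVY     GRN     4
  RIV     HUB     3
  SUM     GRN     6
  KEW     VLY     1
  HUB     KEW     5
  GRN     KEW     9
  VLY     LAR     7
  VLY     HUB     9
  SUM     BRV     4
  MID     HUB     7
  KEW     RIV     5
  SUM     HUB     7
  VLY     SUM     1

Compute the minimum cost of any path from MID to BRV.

Compare a few routes:
MID → HUB → SUM → BRV: 7+7+4 = 18
MID → HUB → VLY → SUM → BRV: 7+9+1+4 = 21
Cheapest is MID → HUB → SUM → BRV at $18.

$18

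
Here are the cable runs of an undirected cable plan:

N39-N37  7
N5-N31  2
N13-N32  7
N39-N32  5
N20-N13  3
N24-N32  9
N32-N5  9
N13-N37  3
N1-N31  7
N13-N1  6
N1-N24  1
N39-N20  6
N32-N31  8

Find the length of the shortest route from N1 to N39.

Shortest distances from N1:
N1: 0
N24: 1  (via N1)
N13: 6  (via N1)
N31: 7  (via N1)
N5: 9  (via N31)
N20: 9  (via N13)
N37: 9  (via N13)
N32: 10  (via N24)
N39: 15  (via N20)
Shortest route: N1 → N13 → N20 → N39 = 15.

15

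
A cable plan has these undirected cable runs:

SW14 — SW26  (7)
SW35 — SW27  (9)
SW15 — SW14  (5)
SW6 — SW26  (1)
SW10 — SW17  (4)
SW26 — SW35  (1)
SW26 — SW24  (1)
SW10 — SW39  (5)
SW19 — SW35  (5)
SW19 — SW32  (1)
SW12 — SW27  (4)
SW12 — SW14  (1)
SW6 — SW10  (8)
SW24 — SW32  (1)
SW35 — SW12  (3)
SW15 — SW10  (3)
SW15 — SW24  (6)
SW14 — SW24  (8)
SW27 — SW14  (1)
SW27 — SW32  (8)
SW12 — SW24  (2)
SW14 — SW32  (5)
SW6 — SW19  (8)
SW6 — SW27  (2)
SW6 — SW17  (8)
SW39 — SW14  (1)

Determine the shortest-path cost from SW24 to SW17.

10

Running Dijkstra from SW24:
SW24: 0
SW32: 1  (via SW24)
SW26: 1  (via SW24)
SW35: 2  (via SW26)
SW12: 2  (via SW24)
SW6: 2  (via SW26)
SW19: 2  (via SW32)
SW14: 3  (via SW12)
SW27: 4  (via SW6)
SW39: 4  (via SW14)
SW15: 6  (via SW24)
SW10: 9  (via SW39)
SW17: 10  (via SW6)
Shortest route: SW24 → SW26 → SW6 → SW17 = 10.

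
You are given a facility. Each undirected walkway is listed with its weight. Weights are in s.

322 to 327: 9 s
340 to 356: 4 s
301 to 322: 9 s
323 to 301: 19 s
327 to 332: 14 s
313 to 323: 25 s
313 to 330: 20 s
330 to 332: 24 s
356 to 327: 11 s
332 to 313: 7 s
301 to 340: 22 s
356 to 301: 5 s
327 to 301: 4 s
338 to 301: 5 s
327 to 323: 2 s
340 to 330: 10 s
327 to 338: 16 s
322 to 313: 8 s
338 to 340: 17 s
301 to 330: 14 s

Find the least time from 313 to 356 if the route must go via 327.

26 s

Best 313 to 327: 313 → 322 → 327 costing 17
Shortest 327→356: 327 → 301 → 356 = 9
Total via 327: 17 + 9 = 26 s.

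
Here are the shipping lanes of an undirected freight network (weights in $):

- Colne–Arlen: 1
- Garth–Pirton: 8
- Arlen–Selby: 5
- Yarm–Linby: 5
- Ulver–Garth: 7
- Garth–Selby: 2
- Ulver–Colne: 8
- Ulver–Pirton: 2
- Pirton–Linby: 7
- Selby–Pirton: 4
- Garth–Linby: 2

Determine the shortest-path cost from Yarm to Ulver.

Shortest distances from Yarm:
Yarm: 0
Linby: 5  (via Yarm)
Garth: 7  (via Linby)
Selby: 9  (via Garth)
Pirton: 12  (via Linby)
Arlen: 14  (via Selby)
Ulver: 14  (via Garth)
Shortest route: Yarm → Linby → Garth → Ulver = $14.

$14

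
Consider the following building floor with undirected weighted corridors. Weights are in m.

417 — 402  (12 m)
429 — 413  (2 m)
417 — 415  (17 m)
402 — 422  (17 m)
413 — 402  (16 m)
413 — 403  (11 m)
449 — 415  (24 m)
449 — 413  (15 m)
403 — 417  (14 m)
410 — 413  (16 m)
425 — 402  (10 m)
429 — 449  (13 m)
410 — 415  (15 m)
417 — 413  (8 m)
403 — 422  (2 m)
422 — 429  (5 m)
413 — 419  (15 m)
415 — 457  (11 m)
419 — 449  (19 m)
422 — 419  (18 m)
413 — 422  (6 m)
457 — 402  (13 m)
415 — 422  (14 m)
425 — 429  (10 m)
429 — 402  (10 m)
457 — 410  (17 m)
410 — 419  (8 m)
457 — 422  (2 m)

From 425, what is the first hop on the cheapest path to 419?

Enumerating some paths:
425 → 429 → 422 → 419: 10+5+18 = 33
425 → 429 → 422 → 413 → 419: 10+5+6+15 = 36
425 → 429 → 413 → 410 → 419: 10+2+16+8 = 36
425 → 429 → 413 → 419: 10+2+15 = 27
Cheapest is 425 → 429 → 413 → 419 at 27 m.
So from 425 the first move is to 429.

429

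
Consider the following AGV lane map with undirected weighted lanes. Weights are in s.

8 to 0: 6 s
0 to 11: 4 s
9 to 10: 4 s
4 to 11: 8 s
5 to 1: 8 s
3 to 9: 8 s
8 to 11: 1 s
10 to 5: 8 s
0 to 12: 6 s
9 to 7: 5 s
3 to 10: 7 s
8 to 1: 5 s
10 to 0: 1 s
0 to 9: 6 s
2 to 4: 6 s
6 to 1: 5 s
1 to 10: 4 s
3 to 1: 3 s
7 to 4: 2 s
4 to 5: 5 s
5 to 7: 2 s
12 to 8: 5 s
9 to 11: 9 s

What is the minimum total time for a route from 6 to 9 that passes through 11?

20 s

Shortest 6→11: 6–1–8–11 = 11
Shortest 11→9: 11–9 = 9
Total via 11: 11 + 9 = 20 s.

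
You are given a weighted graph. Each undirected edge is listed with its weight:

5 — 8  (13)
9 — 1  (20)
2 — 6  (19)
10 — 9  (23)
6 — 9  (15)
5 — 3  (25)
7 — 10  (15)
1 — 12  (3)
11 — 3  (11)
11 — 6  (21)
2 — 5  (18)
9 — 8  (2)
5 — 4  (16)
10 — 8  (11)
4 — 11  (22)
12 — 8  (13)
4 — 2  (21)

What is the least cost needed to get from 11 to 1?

Enumerating some paths:
11–6–9–1: 21+15+20 = 56
11–6–9–8–12–1: 21+15+2+13+3 = 54
11–3–5–8–12–1: 11+25+13+13+3 = 65
The minimum is 54 via 11–6–9–8–12–1.

54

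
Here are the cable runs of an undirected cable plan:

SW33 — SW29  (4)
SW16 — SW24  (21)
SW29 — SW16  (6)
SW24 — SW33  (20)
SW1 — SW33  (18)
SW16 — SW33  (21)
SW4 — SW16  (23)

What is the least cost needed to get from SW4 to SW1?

51

Compare a few routes:
SW4 - SW16 - SW29 - SW33 - SW1: 23+6+4+18 = 51
SW4 - SW16 - SW33 - SW1: 23+21+18 = 62
The minimum is 51 via SW4 - SW16 - SW29 - SW33 - SW1.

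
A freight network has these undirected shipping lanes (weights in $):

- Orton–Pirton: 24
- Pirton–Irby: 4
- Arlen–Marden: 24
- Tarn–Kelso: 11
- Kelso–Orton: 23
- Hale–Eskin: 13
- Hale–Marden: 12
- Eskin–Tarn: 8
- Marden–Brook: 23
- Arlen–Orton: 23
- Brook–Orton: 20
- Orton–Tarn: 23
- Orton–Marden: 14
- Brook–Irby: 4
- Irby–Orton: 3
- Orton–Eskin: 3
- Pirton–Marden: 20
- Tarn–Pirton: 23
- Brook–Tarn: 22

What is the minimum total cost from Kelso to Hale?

Running Dijkstra from Kelso:
Kelso: 0
Tarn: 11  (via Kelso)
Eskin: 19  (via Tarn)
Orton: 22  (via Eskin)
Irby: 25  (via Orton)
Brook: 29  (via Irby)
Pirton: 29  (via Irby)
Hale: 32  (via Eskin)
Shortest route: Kelso → Tarn → Eskin → Hale = $32.

$32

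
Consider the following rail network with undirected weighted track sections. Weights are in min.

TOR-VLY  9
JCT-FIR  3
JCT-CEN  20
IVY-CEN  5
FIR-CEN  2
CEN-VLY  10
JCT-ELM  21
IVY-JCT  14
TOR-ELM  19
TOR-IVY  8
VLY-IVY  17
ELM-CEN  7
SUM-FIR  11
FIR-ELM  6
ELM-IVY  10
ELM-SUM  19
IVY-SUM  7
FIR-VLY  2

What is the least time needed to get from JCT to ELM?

Running Dijkstra from JCT:
JCT: 0
FIR: 3  (via JCT)
VLY: 5  (via FIR)
CEN: 5  (via FIR)
ELM: 9  (via FIR)
Shortest route: JCT → FIR → ELM = 9 min.

9 min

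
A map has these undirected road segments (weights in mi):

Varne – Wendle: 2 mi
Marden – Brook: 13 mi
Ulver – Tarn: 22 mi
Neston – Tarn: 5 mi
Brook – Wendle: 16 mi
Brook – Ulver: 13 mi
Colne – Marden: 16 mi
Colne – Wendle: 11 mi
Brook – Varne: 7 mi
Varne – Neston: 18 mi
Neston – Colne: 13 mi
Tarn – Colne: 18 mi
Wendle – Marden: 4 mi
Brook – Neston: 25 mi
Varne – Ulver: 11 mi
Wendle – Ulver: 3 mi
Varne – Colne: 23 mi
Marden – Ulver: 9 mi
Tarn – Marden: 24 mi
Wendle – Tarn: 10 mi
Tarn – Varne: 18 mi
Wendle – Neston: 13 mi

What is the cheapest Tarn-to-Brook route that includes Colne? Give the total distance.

Best Tarn to Colne: Tarn → Colne costing 18
Best Colne to Brook: Colne → Wendle → Varne → Brook costing 20
Total via Colne: 18 + 20 = 38 mi.

38 mi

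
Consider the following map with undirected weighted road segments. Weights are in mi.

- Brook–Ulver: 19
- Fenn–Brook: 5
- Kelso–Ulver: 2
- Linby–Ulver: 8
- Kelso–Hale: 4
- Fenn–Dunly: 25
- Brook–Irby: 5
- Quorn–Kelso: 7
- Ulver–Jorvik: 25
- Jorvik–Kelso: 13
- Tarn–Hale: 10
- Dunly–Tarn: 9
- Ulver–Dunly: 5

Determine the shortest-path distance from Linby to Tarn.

22 mi

Candidate routes:
Linby - Ulver - Dunly - Tarn: 8+5+9 = 22
Linby - Ulver - Kelso - Hale - Tarn: 8+2+4+10 = 24
Cheapest is Linby - Ulver - Dunly - Tarn at 22 mi.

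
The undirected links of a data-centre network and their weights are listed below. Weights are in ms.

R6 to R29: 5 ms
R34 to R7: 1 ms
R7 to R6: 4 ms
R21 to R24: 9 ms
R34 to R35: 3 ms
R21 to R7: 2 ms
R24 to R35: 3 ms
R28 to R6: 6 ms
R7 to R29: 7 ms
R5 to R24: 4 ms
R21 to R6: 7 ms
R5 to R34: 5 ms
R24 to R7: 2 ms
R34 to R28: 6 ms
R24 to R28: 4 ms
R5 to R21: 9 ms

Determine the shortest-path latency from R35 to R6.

Settle nodes by increasing distance from R35:
R35: 0
R34: 3  (via R35)
R24: 3  (via R35)
R7: 4  (via R34)
R21: 6  (via R7)
R5: 7  (via R24)
R28: 7  (via R24)
R6: 8  (via R7)
Shortest route: R35–R34–R7–R6 = 8 ms.

8 ms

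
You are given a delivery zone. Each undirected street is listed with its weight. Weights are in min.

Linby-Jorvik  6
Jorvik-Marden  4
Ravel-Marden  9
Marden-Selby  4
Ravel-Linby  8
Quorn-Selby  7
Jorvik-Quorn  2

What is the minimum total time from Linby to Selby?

Candidate routes:
Linby → Ravel → Marden → Selby: 8+9+4 = 21
Linby → Jorvik → Quorn → Selby: 6+2+7 = 15
Linby → Ravel → Marden → Jorvik → Quorn → Selby: 8+9+4+2+7 = 30
Linby → Jorvik → Marden → Selby: 6+4+4 = 14
Cheapest is Linby → Jorvik → Marden → Selby at 14 min.

14 min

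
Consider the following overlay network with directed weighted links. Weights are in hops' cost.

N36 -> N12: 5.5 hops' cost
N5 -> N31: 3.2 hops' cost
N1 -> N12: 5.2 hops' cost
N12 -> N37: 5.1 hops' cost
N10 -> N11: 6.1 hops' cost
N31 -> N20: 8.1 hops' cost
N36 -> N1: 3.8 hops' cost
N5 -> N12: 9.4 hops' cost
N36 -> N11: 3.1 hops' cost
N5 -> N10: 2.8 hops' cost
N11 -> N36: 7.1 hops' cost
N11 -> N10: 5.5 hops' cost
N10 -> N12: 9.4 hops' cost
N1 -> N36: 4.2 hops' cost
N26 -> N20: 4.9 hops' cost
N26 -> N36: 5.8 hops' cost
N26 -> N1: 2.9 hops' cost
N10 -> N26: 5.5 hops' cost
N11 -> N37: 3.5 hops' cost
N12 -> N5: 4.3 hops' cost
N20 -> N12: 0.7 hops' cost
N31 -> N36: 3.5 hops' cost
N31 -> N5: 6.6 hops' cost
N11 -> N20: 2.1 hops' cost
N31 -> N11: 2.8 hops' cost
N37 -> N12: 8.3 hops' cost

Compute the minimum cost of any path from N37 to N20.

20.7 hops' cost

Settle nodes by increasing distance from N37:
N37: 0
N12: 8.3  (via N37)
N5: 12.6  (via N12)
N10: 15.4  (via N5)
N31: 15.8  (via N5)
N11: 18.6  (via N31)
N36: 19.3  (via N31)
N20: 20.7  (via N11)
Shortest route: N37 → N12 → N5 → N31 → N11 → N20 = 20.7 hops' cost.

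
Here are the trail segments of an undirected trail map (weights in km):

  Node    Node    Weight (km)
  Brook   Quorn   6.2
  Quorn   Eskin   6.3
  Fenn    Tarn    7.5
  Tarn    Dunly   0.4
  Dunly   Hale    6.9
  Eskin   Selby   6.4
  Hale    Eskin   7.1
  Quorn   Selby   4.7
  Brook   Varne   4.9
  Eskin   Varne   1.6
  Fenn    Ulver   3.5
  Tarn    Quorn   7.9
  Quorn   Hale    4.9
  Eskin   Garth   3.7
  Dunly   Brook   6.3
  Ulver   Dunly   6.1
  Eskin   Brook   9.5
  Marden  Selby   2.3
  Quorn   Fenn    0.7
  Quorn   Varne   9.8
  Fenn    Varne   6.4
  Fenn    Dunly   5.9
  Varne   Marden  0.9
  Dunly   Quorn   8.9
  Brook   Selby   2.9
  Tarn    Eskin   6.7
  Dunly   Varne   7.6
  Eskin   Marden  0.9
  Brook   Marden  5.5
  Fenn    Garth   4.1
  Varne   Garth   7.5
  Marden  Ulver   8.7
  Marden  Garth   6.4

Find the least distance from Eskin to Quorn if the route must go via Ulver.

13.8 km

Best Eskin to Ulver: Eskin–Marden–Ulver costing 9.6
Best Ulver to Quorn: Ulver–Fenn–Quorn costing 4.2
Total via Ulver: 9.6 + 4.2 = 13.8 km.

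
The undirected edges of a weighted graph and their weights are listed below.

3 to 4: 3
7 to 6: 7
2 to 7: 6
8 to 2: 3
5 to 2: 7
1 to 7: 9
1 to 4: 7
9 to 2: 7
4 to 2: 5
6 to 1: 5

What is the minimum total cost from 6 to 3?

15

Running Dijkstra from 6:
6: 0
1: 5  (via 6)
7: 7  (via 6)
4: 12  (via 1)
2: 13  (via 7)
3: 15  (via 4)
Shortest route: 6 → 1 → 4 → 3 = 15.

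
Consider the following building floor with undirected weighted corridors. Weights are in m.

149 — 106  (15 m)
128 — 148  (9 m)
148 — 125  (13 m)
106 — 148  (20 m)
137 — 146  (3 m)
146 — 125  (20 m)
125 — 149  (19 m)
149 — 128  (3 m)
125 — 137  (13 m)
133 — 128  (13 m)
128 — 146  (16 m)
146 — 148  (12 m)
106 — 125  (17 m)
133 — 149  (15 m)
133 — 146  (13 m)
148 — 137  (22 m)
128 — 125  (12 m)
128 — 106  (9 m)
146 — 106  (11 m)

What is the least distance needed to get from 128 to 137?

Candidate routes:
128–106–146–137: 9+11+3 = 23
128–125–137: 12+13 = 25
128–146–137: 16+3 = 19
128–148–146–137: 9+12+3 = 24
The minimum is 19 m via 128–146–137.

19 m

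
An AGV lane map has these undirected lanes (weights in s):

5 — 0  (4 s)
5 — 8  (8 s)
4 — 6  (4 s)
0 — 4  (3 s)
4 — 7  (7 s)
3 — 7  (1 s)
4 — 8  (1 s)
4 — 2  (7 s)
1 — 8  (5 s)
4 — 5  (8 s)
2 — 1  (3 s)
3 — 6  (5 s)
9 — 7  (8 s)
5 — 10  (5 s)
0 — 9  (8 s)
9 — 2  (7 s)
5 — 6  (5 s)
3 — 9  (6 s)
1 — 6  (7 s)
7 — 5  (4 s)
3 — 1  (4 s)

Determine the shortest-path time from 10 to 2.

Enumerating some paths:
10 - 5 - 7 - 3 - 1 - 2: 5+4+1+4+3 = 17
10 - 5 - 0 - 4 - 2: 5+4+3+7 = 19
Cheapest is 10 - 5 - 7 - 3 - 1 - 2 at 17 s.

17 s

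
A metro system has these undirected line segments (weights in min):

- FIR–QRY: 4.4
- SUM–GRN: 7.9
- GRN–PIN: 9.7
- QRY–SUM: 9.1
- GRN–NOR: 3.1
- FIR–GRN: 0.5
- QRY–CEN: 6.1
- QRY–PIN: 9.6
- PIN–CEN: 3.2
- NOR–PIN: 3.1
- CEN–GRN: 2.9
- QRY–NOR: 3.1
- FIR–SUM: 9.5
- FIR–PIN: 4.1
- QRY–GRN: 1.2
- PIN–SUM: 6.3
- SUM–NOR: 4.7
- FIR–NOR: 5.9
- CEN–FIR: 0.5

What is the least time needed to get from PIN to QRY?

5.4 min

Shortest distances from PIN:
PIN: 0
NOR: 3.1  (via PIN)
CEN: 3.2  (via PIN)
FIR: 3.7  (via CEN)
GRN: 4.2  (via FIR)
QRY: 5.4  (via GRN)
Shortest route: PIN–CEN–FIR–GRN–QRY = 5.4 min.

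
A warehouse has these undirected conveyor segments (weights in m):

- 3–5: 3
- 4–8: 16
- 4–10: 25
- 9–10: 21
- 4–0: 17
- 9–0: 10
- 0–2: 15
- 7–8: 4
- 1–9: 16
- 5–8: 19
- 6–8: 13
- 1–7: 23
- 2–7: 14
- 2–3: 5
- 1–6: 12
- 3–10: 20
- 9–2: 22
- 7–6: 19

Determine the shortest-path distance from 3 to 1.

Running Dijkstra from 3:
3: 0
5: 3  (via 3)
2: 5  (via 3)
7: 19  (via 2)
0: 20  (via 2)
10: 20  (via 3)
8: 22  (via 5)
9: 27  (via 2)
6: 35  (via 8)
4: 37  (via 0)
1: 42  (via 7)
Shortest route: 3 → 2 → 7 → 1 = 42 m.

42 m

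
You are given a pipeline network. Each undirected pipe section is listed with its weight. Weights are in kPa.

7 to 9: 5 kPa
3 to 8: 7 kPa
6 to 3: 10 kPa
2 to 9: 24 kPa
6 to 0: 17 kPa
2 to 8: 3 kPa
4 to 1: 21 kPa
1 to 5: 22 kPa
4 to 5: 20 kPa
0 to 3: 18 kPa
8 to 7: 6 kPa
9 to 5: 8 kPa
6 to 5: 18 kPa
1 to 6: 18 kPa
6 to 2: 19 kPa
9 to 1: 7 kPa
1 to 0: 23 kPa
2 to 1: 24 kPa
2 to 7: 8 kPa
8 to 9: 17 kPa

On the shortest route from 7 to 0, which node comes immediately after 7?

8

Candidate routes:
7–9–1–0: 5+7+23 = 35
7–8–3–0: 6+7+18 = 31
7–2–8–3–0: 8+3+7+18 = 36
The minimum is 31 kPa via 7–8–3–0.
So from 7 the first move is to 8.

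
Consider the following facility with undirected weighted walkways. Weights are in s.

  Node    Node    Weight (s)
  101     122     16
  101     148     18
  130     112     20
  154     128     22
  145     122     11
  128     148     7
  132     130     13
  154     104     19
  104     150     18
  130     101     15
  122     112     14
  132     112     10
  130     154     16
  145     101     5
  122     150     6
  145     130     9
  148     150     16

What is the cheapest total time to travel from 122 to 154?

36 s

Enumerating some paths:
122 → 145 → 130 → 154: 11+9+16 = 36
122 → 150 → 104 → 154: 6+18+19 = 43
The minimum is 36 s via 122 → 145 → 130 → 154.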